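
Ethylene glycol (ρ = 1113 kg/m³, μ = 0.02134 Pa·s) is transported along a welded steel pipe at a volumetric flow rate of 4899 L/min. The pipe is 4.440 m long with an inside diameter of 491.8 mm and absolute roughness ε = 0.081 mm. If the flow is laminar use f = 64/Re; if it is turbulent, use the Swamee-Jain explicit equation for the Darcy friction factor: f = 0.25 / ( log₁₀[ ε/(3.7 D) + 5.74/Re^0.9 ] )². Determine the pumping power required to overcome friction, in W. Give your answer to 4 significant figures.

P ≈ 2.309 W

Q = 4899 L/min = 4899/60000 = 0.08165 m³/s.
Cross-sectional area A = πD²/4 = π(0.4918)²/4 = 0.19 m²; mean velocity V = Q/A = 0.08165/0.19 = 0.4298 m/s.
Reynolds number Re = ρVD/μ = 1113 · 0.4298 · 0.4918 / 0.0213 = 1.102e+04.
Re > 4000 → turbulent. Relative roughness ε/D = 8.1e-05/0.4918 = 0.000165. Swamee-Jain: f = 0.25/(log₁₀[0.000165/3.7 + 5.74/1.102e+04^0.9])² = 0.25/(log₁₀[4.45e-05 + 0.00132])² = 0.25/(-2.865)² = 0.03046.
Darcy-Weisbach: ΔP = f(L/D)(ρV²/2) = 0.03046·(4.44/0.4918)·(1113·0.4298²/2) = 0.03046·9.028·102.8 = 28.27 Pa.
Pumping power P = QΔP = 0.08165·28.27 = 2.3085 W = 2.309 W.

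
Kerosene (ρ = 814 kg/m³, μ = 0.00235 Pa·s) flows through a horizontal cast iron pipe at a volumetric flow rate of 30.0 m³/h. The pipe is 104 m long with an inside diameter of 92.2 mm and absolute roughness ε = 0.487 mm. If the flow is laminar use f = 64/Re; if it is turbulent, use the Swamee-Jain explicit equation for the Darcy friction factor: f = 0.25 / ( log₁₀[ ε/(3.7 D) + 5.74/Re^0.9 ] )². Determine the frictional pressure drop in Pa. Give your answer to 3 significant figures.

ΔP ≈ 23900 Pa

Q = 30.0 m³/h = 30.0/3600 = 0.008333 m³/s.
Cross-sectional area A = πD²/4 = π(0.0922)²/4 = 0.006677 m²; mean velocity V = Q/A = 0.008333/0.006677 = 1.248 m/s.
Reynolds number Re = ρVD/μ = 814 · 1.248 · 0.0922 / 0.00235 = 3.986e+04.
Re > 4000 → turbulent. Relative roughness ε/D = 0.000487/0.0922 = 0.00528. Swamee-Jain: f = 0.25/(log₁₀[0.00528/3.7 + 5.74/3.986e+04^0.9])² = 0.25/(log₁₀[0.00143 + 0.000415])² = 0.25/(-2.734)² = 0.03343.
Darcy-Weisbach: ΔP = f(L/D)(ρV²/2) = 0.03343·(104/0.0922)·(814·1.248²/2) = 0.03343·1128·634.1 = 2.391e+04 Pa.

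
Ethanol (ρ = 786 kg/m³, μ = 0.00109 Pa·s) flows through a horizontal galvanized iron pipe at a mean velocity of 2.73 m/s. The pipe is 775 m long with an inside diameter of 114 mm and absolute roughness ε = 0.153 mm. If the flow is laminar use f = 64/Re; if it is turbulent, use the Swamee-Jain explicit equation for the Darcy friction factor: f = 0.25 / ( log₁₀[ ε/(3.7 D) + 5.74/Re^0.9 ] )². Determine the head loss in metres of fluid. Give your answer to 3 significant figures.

Reynolds number Re = ρVD/μ = 786 · 2.73 · 0.114 / 0.00109 = 2.244e+05.
Re > 4000 → turbulent. Relative roughness ε/D = 0.000153/0.114 = 0.00134. Swamee-Jain: f = 0.25/(log₁₀[0.00134/3.7 + 5.74/2.244e+05^0.9])² = 0.25/(log₁₀[0.000363 + 8.77e-05])² = 0.25/(-3.346)² = 0.02232.
Darcy-Weisbach: ΔP = f(L/D)(ρV²/2) = 0.02232·(775/0.114)·(786·2.73²/2) = 0.02232·6798·2929 = 4.445e+05 Pa.
Head loss h_f = ΔP/(ρg) = 4.445e+05/(786·9.81) = 57.7 m.

h_f ≈ 57.7 m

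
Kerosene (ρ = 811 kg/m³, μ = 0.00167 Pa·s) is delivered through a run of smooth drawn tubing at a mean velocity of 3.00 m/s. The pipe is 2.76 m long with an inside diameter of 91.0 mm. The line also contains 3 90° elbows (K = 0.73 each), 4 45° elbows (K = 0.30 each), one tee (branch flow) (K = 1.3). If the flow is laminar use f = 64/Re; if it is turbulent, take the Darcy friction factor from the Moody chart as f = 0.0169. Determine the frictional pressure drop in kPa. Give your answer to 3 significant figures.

Reynolds number Re = ρVD/μ = 811 · 3 · 0.091 / 0.00167 = 1.326e+05.
Re > 4000 → turbulent; use the Moody-chart value f = 0.0169.
Total minor-loss coefficient ΣK = 3·0.73 + 4·0.3 + 1·1.3 = 4.69.
ΔP = [f·L/D + ΣK]·(ρV²/2) = [0.0169·2.76/0.091 + 4.69]·(811·3²/2) = [0.5126 + 4.69]·3650 = 1.899e+04 Pa.
ΔP = 1.899e+04 Pa = 19.0 kPa.

ΔP ≈ 19.0 kPa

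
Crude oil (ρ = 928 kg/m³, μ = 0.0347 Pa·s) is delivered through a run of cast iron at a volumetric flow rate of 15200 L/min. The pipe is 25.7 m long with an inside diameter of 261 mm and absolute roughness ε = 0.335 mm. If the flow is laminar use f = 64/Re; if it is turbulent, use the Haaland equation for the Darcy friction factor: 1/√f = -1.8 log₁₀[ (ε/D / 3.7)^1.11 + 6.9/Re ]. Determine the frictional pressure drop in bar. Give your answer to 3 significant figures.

ΔP ≈ 0.265 bar

Q = 15200 L/min = 15200/60000 = 0.2533 m³/s.
Cross-sectional area A = πD²/4 = π(0.261)²/4 = 0.0535 m²; mean velocity V = Q/A = 0.2533/0.0535 = 4.735 m/s.
Reynolds number Re = ρVD/μ = 928 · 4.735 · 0.261 / 0.0347 = 3.305e+04.
Re > 4000 → turbulent. Relative roughness ε/D = 0.000335/0.261 = 0.00128. Haaland: 1/√f = -1.8 log₁₀[(0.00128/3.7)^1.11 + 6.9/3.305e+04] = -1.8 log₁₀[0.000144 + 0.000209] = 6.214, so f = 0.0259.
Darcy-Weisbach: ΔP = f(L/D)(ρV²/2) = 0.0259·(25.7/0.261)·(928·4.735²/2) = 0.0259·98.47·1.04e+04 = 2.653e+04 Pa.
ΔP = 2.653e+04 Pa = 0.265 bar.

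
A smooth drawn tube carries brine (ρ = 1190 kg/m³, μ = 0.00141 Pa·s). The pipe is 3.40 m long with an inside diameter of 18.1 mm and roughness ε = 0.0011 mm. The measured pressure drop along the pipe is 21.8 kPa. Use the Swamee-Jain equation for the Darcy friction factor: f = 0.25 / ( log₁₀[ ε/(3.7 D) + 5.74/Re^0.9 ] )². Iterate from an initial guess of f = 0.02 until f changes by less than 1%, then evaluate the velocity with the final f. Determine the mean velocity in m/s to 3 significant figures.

V ≈ 3.02 m/s

Rearranging Darcy-Weisbach: V = √(2·ΔP·D/(f·L·ρ)). With ε/D = 1.1e-06/0.0181 = 6.08e-05, iterate starting from f = 0.02:
  f = 0.02 → V = √(2·2.18e+04·0.0181/(0.02·3.4·1190)) = 3.123 m/s; Re = ρVD/μ = 4.77e+04; f → 0.02122
  f = 0.02122 → V = 3.031 m/s; Re = 4.631e+04; f → 0.02136
Converged (Δf/f < 1%). With the final f = 0.02136: V = √(2·2.18e+04·0.0181/(0.02136·3.4·1190)) = 3.022 m/s.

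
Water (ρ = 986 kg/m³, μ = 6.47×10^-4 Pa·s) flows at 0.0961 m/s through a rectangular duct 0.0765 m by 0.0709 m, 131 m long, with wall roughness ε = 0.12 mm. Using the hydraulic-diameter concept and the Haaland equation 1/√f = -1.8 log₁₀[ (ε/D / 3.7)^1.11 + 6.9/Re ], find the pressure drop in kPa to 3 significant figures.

ΔP ≈ 0.263 kPa

Hydraulic diameter D_h = 4A/P = 4·(0.0765·0.0709)/(2·(0.0765+0.0709)) = 0.0217/0.2948 = 0.07359 m.
Re = ρVD_h/μ = 986·0.0961·0.07359/0.000647 = 1.078e+04.
ε/D_h = 0.00012/0.07359 = 0.00163; Haaland gives 1/√f = -1.8 log₁₀[0.000188+0.00064] = 5.547, so f = 0.0325.
ΔP = f(L/D_h)(ρV²/2) = 0.0325·131/0.07359·4.553 = 263.4 Pa.
ΔP = 0.263 kPa.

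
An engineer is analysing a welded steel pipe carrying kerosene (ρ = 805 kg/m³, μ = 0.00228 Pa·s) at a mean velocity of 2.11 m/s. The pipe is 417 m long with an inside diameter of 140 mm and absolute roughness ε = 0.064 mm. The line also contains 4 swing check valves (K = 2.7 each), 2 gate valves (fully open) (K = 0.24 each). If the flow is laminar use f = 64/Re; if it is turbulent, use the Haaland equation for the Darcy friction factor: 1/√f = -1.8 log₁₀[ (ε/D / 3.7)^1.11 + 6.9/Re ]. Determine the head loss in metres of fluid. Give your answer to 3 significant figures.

h_f ≈ 15.9 m

Reynolds number Re = ρVD/μ = 805 · 2.11 · 0.14 / 0.00228 = 1.043e+05.
Re > 4000 → turbulent. Relative roughness ε/D = 6.4e-05/0.14 = 0.000457. Haaland: 1/√f = -1.8 log₁₀[(0.000457/3.7)^1.11 + 6.9/1.043e+05] = -1.8 log₁₀[4.59e-05 + 6.62e-05] = 7.111, so f = 0.01978.
Total minor-loss coefficient ΣK = 4·2.7 + 2·0.24 = 11.3.
ΔP = [f·L/D + ΣK]·(ρV²/2) = [0.01978·417/0.14 + 11.3]·(805·2.11²/2) = [58.91 + 11.3]·1792 = 1.258e+05 Pa.
Head loss h_f = ΔP/(ρg) = 1.258e+05/(805·9.81) = 15.9 m.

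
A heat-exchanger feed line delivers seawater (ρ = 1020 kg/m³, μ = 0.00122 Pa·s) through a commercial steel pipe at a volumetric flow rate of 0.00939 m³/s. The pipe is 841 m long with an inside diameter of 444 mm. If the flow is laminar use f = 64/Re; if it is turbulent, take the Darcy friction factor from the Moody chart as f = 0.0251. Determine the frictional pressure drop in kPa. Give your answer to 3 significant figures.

ΔP ≈ 0.0892 kPa

Cross-sectional area A = πD²/4 = π(0.444)²/4 = 0.1548 m²; mean velocity V = Q/A = 0.00939/0.1548 = 0.06065 m/s.
Reynolds number Re = ρVD/μ = 1020 · 0.06065 · 0.444 / 0.00122 = 2.251e+04.
Re > 4000 → turbulent; use the Moody-chart value f = 0.0251.
Darcy-Weisbach: ΔP = f(L/D)(ρV²/2) = 0.0251·(841/0.444)·(1020·0.06065²/2) = 0.0251·1894·1.876 = 89.18 Pa.
ΔP = 89.18 Pa = 0.0892 kPa.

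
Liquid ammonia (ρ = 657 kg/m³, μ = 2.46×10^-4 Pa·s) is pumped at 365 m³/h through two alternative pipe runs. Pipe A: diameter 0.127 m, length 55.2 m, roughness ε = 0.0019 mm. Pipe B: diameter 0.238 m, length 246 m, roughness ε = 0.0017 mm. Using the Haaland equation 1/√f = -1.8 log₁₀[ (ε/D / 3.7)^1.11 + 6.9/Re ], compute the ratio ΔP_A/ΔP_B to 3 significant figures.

ΔP_A/ΔP_B ≈ 4.88

Pipe A: V = Q/A = 0.1014/0.01267 = 8.004 m/s; Re = 2.715e+06; ε/D = 1.5e-05; Haaland → f = 0.0104; ΔP_A = f(L/D)(ρV²/2) = 9.515e+04 Pa.
Pipe B: V = Q/A = 0.1014/0.04449 = 2.279 m/s; Re = 1.449e+06; ε/D = 7.14e-06; Haaland → f = 0.01106; ΔP_B = f(L/D)(ρV²/2) = 1.951e+04 Pa.
ΔP_A/ΔP_B = 9.515e+04/1.951e+04 = 4.88.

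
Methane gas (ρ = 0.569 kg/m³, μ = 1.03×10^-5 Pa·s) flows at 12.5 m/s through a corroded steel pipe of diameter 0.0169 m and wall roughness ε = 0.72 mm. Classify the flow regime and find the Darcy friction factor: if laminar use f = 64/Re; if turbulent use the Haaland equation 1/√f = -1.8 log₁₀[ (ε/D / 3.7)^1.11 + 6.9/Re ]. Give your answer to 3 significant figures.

f ≈ 0.0689

Re = ρVD/μ = 0.569·12.5·0.0169/1.03e-05 = 1.167e+04.
Re > 4000 → turbulent. ε/D = 0.00072/0.0169 = 0.0426; Haaland: 1/√f = -1.8 log₁₀[0.00705 + 0.000591] = 3.811, so f = 0.06887.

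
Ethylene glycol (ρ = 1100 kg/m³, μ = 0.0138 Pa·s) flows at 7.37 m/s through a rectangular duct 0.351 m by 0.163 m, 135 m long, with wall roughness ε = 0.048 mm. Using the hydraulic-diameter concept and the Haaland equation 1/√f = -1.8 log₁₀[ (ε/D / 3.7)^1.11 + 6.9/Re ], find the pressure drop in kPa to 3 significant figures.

ΔP ≈ 326 kPa

Hydraulic diameter D_h = 4A/P = 4·(0.351·0.163)/(2·(0.351+0.163)) = 0.2289/1.028 = 0.2226 m.
Re = ρVD_h/μ = 1100·7.37·0.2226/0.0138 = 1.308e+05.
ε/D_h = 4.8e-05/0.2226 = 0.000216; Haaland gives 1/√f = -1.8 log₁₀[1.99e-05+5.28e-05] = 7.449, so f = 0.01802.
ΔP = f(L/D_h)(ρV²/2) = 0.01802·135/0.2226·2.987e+04 = 3.265e+05 Pa.
ΔP = 326 kPa.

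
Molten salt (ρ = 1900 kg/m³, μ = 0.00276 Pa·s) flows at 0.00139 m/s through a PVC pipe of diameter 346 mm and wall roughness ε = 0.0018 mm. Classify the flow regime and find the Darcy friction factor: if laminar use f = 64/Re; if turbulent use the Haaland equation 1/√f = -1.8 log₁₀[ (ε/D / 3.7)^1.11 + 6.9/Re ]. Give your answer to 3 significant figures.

Re = ρVD/μ = 1900·0.00139·0.346/0.00276 = 331.1.
Re < 2300 → laminar, so f = 64/Re = 0.1933 (roughness is irrelevant in laminar flow).

f ≈ 0.193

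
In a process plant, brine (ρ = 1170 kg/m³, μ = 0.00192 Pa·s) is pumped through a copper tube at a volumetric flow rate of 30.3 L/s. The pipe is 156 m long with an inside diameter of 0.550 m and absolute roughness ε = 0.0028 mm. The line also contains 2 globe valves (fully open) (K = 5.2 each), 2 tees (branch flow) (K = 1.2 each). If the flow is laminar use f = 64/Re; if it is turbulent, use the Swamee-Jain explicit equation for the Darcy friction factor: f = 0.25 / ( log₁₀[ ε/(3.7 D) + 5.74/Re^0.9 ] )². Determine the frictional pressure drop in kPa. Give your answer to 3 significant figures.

ΔP ≈ 0.180 kPa

Q = 30.3 L/s = 30.3/1000 = 0.0303 m³/s.
Cross-sectional area A = πD²/4 = π(0.55)²/4 = 0.2376 m²; mean velocity V = Q/A = 0.0303/0.2376 = 0.1275 m/s.
Reynolds number Re = ρVD/μ = 1170 · 0.1275 · 0.55 / 0.00192 = 4.274e+04.
Re > 4000 → turbulent. Relative roughness ε/D = 2.8e-06/0.55 = 5.09e-06. Swamee-Jain: f = 0.25/(log₁₀[5.09e-06/3.7 + 5.74/4.274e+04^0.9])² = 0.25/(log₁₀[1.38e-06 + 0.00039])² = 0.25/(-3.407)² = 0.02153.
Total minor-loss coefficient ΣK = 2·5.2 + 2·1.2 = 12.8.
ΔP = [f·L/D + ΣK]·(ρV²/2) = [0.02153·156/0.55 + 12.8]·(1170·0.1275²/2) = [6.108 + 12.8]·9.515 = 179.9 Pa.
ΔP = 179.9 Pa = 0.180 kPa.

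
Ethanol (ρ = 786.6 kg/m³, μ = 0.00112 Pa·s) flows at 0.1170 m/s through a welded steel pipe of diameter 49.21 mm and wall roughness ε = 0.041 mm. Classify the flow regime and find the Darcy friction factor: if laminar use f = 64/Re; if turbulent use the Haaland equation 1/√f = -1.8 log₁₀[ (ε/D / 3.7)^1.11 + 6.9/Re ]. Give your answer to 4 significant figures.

f ≈ 0.04094

Re = ρVD/μ = 786.6·0.117·0.04921/0.00112 = 4044.
Re > 4000 → turbulent. ε/D = 4.1e-05/0.04921 = 0.000833; Haaland: 1/√f = -1.8 log₁₀[8.94e-05 + 0.00171] = 4.942, so f = 0.04094.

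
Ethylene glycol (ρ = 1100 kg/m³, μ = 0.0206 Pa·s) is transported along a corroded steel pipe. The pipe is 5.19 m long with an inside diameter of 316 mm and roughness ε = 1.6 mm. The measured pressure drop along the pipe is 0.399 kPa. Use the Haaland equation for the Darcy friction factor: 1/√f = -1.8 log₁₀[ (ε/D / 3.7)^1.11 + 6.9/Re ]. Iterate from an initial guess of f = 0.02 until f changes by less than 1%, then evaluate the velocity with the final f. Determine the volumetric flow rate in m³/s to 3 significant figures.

Rearranging Darcy-Weisbach: V = √(2·ΔP·D/(f·L·ρ)). With ε/D = 0.0016/0.316 = 0.00506, iterate starting from f = 0.02:
  f = 0.02 → V = √(2·399·0.316/(0.02·5.19·1100)) = 1.486 m/s; Re = ρVD/μ = 2.508e+04; f → 0.03366
  f = 0.03366 → V = 1.145 m/s; Re = 1.933e+04; f → 0.03449
  f = 0.03449 → V = 1.132 m/s; Re = 1.91e+04; f → 0.03453
Converged (Δf/f < 1%). With the final f = 0.03453: V = √(2·399·0.316/(0.03453·5.19·1100)) = 1.131 m/s.
Q = V·A = 1.131·(π/4·0.316²) = 0.0887 m³/s = 0.0887 m³/s.

Q ≈ 0.0887 m³/s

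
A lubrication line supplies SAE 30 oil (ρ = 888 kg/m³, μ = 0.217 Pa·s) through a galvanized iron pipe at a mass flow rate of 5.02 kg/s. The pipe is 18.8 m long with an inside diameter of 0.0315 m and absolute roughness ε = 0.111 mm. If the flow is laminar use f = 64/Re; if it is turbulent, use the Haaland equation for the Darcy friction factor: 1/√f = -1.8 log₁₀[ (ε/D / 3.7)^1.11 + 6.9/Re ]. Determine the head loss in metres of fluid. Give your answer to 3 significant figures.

h_f ≈ 110 m

A = πD²/4 = π(0.0315)²/4 = 0.0007793 m²; mean velocity V = ṁ/(ρA) = 5.02/(888 · 0.0007793) = 7.254 m/s.
Reynolds number Re = ρVD/μ = 888 · 7.254 · 0.0315 / 0.217 = 935.1.
Re < 2300 → laminar flow, so f = 64/Re = 64/935.1 = 0.06844 (the turbulent correlation is not needed).
Darcy-Weisbach: ΔP = f(L/D)(ρV²/2) = 0.06844·(18.8/0.0315)·(888·7.254²/2) = 0.06844·596.8·2.336e+04 = 9.544e+05 Pa.
Head loss h_f = ΔP/(ρg) = 9.544e+05/(888·9.81) = 110 m.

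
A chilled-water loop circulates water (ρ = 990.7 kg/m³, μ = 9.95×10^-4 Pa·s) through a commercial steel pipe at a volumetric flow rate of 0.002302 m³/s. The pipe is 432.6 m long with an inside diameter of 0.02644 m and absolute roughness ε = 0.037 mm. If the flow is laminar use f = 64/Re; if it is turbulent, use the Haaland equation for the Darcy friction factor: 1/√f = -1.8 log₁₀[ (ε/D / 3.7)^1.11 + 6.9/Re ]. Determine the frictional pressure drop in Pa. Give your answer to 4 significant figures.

Cross-sectional area A = πD²/4 = π(0.02644)²/4 = 0.0005491 m²; mean velocity V = Q/A = 0.002302/0.0005491 = 4.193 m/s.
Reynolds number Re = ρVD/μ = 990.7 · 4.193 · 0.02644 / 0.000995 = 1.104e+05.
Re > 4000 → turbulent. Relative roughness ε/D = 3.7e-05/0.02644 = 0.0014. Haaland: 1/√f = -1.8 log₁₀[(0.0014/3.7)^1.11 + 6.9/1.104e+05] = -1.8 log₁₀[0.000159 + 6.25e-05] = 6.578, so f = 0.02311.
Darcy-Weisbach: ΔP = f(L/D)(ρV²/2) = 0.02311·(432.6/0.02644)·(990.7·4.193²/2) = 0.02311·1.636e+04·8708 = 3.292e+06 Pa.

ΔP ≈ 3292000 Pa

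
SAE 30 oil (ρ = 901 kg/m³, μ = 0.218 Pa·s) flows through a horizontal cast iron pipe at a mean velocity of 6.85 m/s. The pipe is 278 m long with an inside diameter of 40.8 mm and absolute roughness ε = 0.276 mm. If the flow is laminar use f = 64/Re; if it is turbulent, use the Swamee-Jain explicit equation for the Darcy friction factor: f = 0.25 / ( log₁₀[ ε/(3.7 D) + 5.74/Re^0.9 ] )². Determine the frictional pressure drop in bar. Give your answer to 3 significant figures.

ΔP ≈ 79.8 bar

Reynolds number Re = ρVD/μ = 901 · 6.85 · 0.0408 / 0.218 = 1155.
Re < 2300 → laminar flow, so f = 64/Re = 64/1155 = 0.05541 (the turbulent correlation is not needed).
Darcy-Weisbach: ΔP = f(L/D)(ρV²/2) = 0.05541·(278/0.0408)·(901·6.85²/2) = 0.05541·6814·2.114e+04 = 7.98e+06 Pa.
ΔP = 7.98e+06 Pa = 79.8 bar.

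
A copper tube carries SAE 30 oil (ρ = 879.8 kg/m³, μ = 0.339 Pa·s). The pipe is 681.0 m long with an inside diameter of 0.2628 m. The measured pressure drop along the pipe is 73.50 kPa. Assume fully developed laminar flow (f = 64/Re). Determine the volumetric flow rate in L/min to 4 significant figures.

Q ≈ 2236 L/min

For laminar flow, f = 64/Re with Re = ρVD/μ, so Darcy-Weisbach reduces to ΔP = 32μLV/D². Solving for V: V = ΔP·D²/(32μL) = 7.35e+04·(0.2628)²/(32·0.339·681) = 0.6871 m/s.
Check: Re = ρVD/μ = 879.8·0.6871·0.2628/0.339 = 468.7 < 2300, so the laminar assumption holds.
Q = V·A = 0.6871·(π/4·0.2628²) = 0.03727 m³/s = 2236 L/min.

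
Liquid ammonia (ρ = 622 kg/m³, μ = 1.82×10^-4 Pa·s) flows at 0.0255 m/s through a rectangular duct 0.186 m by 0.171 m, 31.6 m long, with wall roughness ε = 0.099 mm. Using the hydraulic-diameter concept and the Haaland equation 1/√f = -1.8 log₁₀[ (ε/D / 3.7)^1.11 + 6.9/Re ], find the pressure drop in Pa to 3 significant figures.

ΔP ≈ 1.02 Pa

Hydraulic diameter D_h = 4A/P = 4·(0.186·0.171)/(2·(0.186+0.171)) = 0.1272/0.714 = 0.1782 m.
Re = ρVD_h/μ = 622·0.0255·0.1782/0.000182 = 1.553e+04.
ε/D_h = 9.9e-05/0.1782 = 0.000556; Haaland gives 1/√f = -1.8 log₁₀[5.7e-05+0.000444] = 5.94, so f = 0.02834.
ΔP = f(L/D_h)(ρV²/2) = 0.02834·31.6/0.1782·0.2022 = 1.017 Pa.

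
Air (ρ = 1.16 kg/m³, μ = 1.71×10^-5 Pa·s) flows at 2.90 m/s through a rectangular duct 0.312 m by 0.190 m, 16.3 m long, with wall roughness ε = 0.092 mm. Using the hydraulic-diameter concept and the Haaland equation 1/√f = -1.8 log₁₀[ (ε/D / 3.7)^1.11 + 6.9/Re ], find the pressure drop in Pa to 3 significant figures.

ΔP ≈ 7.48 Pa

Hydraulic diameter D_h = 4A/P = 4·(0.312·0.19)/(2·(0.312+0.19)) = 0.2371/1.004 = 0.2362 m.
Re = ρVD_h/μ = 1.16·2.9·0.2362/1.71e-05 = 4.646e+04.
ε/D_h = 9.2e-05/0.2362 = 0.00039; Haaland gives 1/√f = -1.8 log₁₀[3.84e-05+0.000149] = 6.711, so f = 0.0222.
ΔP = f(L/D_h)(ρV²/2) = 0.0222·16.3/0.2362·4.878 = 7.475 Pa.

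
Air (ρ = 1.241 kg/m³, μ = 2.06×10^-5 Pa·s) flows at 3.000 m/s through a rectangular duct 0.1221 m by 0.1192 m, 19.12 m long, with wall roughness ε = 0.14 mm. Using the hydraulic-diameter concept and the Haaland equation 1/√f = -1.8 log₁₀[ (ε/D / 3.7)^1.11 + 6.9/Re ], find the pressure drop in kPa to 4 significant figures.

ΔP ≈ 0.02433 kPa

Hydraulic diameter D_h = 4A/P = 4·(0.1221·0.1192)/(2·(0.1221+0.1192)) = 0.05822/0.4826 = 0.1206 m.
Re = ρVD_h/μ = 1.241·3·0.1206/2.06e-05 = 2.18e+04.
ε/D_h = 0.00014/0.1206 = 0.00116; Haaland gives 1/√f = -1.8 log₁₀[0.000129+0.000316] = 6.032, so f = 0.02749.
ΔP = f(L/D_h)(ρV²/2) = 0.02749·19.12/0.1206·5.585 = 24.33 Pa.
ΔP = 0.02433 kPa.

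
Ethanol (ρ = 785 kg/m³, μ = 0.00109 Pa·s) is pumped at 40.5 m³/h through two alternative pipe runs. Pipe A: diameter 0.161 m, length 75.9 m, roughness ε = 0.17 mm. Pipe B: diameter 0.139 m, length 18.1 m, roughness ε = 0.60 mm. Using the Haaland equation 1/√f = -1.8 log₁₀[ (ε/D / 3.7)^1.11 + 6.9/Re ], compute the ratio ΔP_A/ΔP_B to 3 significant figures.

ΔP_A/ΔP_B ≈ 1.54

Pipe A: V = Q/A = 0.01125/0.02036 = 0.5526 m/s; Re = 6.407e+04; ε/D = 0.00106; Haaland → f = 0.02317; ΔP_A = f(L/D)(ρV²/2) = 1309 Pa.
Pipe B: V = Q/A = 0.01125/0.01517 = 0.7414 m/s; Re = 7.421e+04; ε/D = 0.00432; Haaland → f = 0.03036; ΔP_B = f(L/D)(ρV²/2) = 852.8 Pa.
ΔP_A/ΔP_B = 1309/852.8 = 1.54.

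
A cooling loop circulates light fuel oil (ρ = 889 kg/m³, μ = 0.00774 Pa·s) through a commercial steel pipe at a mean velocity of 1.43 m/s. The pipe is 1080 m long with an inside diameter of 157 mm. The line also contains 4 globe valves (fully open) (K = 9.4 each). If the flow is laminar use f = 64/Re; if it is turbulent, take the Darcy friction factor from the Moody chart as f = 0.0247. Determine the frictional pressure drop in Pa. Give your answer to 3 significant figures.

ΔP ≈ 189000 Pa

Reynolds number Re = ρVD/μ = 889 · 1.43 · 0.157 / 0.00774 = 2.579e+04.
Re > 4000 → turbulent; use the Moody-chart value f = 0.0247.
Total minor-loss coefficient ΣK = 4·9.4 = 37.6.
ΔP = [f·L/D + ΣK]·(ρV²/2) = [0.0247·1080/0.157 + 37.6]·(889·1.43²/2) = [169.9 + 37.6]·909 = 1.886e+05 Pa.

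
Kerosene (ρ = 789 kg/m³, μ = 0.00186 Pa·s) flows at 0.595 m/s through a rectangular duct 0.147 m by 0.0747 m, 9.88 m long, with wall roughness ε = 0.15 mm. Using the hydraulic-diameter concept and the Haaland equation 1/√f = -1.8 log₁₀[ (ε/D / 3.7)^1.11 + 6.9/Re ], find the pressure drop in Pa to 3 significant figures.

ΔP ≈ 384 Pa

Hydraulic diameter D_h = 4A/P = 4·(0.147·0.0747)/(2·(0.147+0.0747)) = 0.04392/0.4434 = 0.09906 m.
Re = ρVD_h/μ = 789·0.595·0.09906/0.00186 = 2.5e+04.
ε/D_h = 0.00015/0.09906 = 0.00151; Haaland gives 1/√f = -1.8 log₁₀[0.000174+0.000276] = 6.025, so f = 0.02755.
ΔP = f(L/D_h)(ρV²/2) = 0.02755·9.88/0.09906·139.7 = 383.7 Pa.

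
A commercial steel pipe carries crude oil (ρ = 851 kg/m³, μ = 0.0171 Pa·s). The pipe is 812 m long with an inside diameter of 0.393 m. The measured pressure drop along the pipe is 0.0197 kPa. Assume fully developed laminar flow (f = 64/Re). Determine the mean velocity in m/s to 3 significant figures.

For laminar flow, f = 64/Re with Re = ρVD/μ, so Darcy-Weisbach reduces to ΔP = 32μLV/D². Solving for V: V = ΔP·D²/(32μL) = 19.7·(0.393)²/(32·0.0171·812) = 0.006848 m/s.
Check: Re = ρVD/μ = 851·0.006848·0.393/0.0171 = 133.9 < 2300, so the laminar assumption holds.

V ≈ 0.00685 m/s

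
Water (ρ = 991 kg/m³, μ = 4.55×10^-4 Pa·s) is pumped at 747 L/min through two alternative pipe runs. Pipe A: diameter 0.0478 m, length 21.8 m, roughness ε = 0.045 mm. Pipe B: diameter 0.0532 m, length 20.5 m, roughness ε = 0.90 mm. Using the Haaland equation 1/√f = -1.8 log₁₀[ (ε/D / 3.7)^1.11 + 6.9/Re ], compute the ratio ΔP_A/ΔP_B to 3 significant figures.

ΔP_A/ΔP_B ≈ 0.784

Pipe A: V = Q/A = 0.01245/0.001795 = 6.938 m/s; Re = 7.223e+05; ε/D = 0.000941; Haaland → f = 0.01977; ΔP_A = f(L/D)(ρV²/2) = 2.151e+05 Pa.
Pipe B: V = Q/A = 0.01245/0.002223 = 5.601 m/s; Re = 6.49e+05; ε/D = 0.0169; Haaland → f = 0.04582; ΔP_B = f(L/D)(ρV²/2) = 2.744e+05 Pa.
ΔP_A/ΔP_B = 2.151e+05/2.744e+05 = 0.784.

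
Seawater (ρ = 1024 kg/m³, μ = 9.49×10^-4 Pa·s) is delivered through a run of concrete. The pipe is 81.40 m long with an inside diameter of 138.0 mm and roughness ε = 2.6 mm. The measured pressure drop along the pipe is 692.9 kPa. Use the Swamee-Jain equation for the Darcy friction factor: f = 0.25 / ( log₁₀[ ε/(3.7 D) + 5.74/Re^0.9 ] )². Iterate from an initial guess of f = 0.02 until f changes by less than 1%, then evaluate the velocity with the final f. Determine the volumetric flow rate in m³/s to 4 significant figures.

Rearranging Darcy-Weisbach: V = √(2·ΔP·D/(f·L·ρ)). With ε/D = 0.0026/0.138 = 0.0188, iterate starting from f = 0.02:
  f = 0.02 → V = √(2·6.929e+05·0.138/(0.02·81.4·1024)) = 10.71 m/s; Re = ρVD/μ = 1.595e+06; f → 0.0476
  f = 0.0476 → V = 6.943 m/s; Re = 1.034e+06; f → 0.04762
Converged (Δf/f < 1%). With the final f = 0.04762: V = √(2·6.929e+05·0.138/(0.04762·81.4·1024)) = 6.941 m/s.
Q = V·A = 6.941·(π/4·0.138²) = 0.1038 m³/s = 0.1038 m³/s.

Q ≈ 0.1038 m³/s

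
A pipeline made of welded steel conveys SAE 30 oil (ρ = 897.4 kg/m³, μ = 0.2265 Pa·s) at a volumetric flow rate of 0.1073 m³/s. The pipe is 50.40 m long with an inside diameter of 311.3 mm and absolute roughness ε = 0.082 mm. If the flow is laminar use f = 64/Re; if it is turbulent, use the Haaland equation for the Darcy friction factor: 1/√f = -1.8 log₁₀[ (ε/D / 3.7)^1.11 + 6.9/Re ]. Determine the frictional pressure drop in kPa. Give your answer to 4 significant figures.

Cross-sectional area A = πD²/4 = π(0.3113)²/4 = 0.07611 m²; mean velocity V = Q/A = 0.1073/0.07611 = 1.41 m/s.
Reynolds number Re = ρVD/μ = 897.4 · 1.41 · 0.3113 / 0.227 = 1739.
Re < 2300 → laminar flow, so f = 64/Re = 64/1739 = 0.03681 (the turbulent correlation is not needed).
Darcy-Weisbach: ΔP = f(L/D)(ρV²/2) = 0.03681·(50.4/0.3113)·(897.4·1.41²/2) = 0.03681·161.9·891.8 = 5314 Pa.
ΔP = 5314 Pa = 5.314 kPa.

ΔP ≈ 5.314 kPa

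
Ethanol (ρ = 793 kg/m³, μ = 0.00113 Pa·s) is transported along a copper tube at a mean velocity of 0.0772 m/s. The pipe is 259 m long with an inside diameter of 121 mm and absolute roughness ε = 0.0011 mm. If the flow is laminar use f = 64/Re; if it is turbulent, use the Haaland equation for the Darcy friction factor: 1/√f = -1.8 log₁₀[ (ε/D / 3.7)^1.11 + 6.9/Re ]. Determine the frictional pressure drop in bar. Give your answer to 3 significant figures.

Reynolds number Re = ρVD/μ = 793 · 0.0772 · 0.121 / 0.00113 = 6555.
Re > 4000 → turbulent. Relative roughness ε/D = 1.1e-06/0.121 = 9.09e-06. Haaland: 1/√f = -1.8 log₁₀[(9.09e-06/3.7)^1.11 + 6.9/6555] = -1.8 log₁₀[5.93e-07 + 0.00105] = 5.36, so f = 0.03481.
Darcy-Weisbach: ΔP = f(L/D)(ρV²/2) = 0.03481·(259/0.121)·(793·0.0772²/2) = 0.03481·2140·2.363 = 176.1 Pa.
ΔP = 176.1 Pa = 0.00176 bar.

ΔP ≈ 0.00176 bar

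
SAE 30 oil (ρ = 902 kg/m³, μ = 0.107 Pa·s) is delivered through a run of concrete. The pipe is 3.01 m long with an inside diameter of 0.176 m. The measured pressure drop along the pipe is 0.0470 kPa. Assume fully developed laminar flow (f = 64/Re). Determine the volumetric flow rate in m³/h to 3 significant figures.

For laminar flow, f = 64/Re with Re = ρVD/μ, so Darcy-Weisbach reduces to ΔP = 32μLV/D². Solving for V: V = ΔP·D²/(32μL) = 47·(0.176)²/(32·0.107·3.01) = 0.1413 m/s.
Check: Re = ρVD/μ = 902·0.1413·0.176/0.107 = 209.6 < 2300, so the laminar assumption holds.
Q = V·A = 0.1413·(π/4·0.176²) = 0.003437 m³/s = 12.4 m³/h.

Q ≈ 12.4 m³/h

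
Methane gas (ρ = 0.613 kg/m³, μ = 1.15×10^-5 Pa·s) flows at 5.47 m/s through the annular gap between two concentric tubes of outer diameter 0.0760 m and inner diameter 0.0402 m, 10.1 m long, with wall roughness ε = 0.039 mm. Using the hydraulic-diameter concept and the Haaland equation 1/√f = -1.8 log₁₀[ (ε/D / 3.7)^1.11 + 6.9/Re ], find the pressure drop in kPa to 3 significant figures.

Hydraulic diameter D_h = 4A/P = D_o - D_i = 0.076 - 0.0402 = 0.0358 m.
Re = ρVD_h/μ = 0.613·5.47·0.0358/1.15e-05 = 1.044e+04.
ε/D_h = 3.9e-05/0.0358 = 0.00109; Haaland gives 1/√f = -1.8 log₁₀[0.00012+0.000661] = 5.593, so f = 0.03197.
ΔP = f(L/D_h)(ρV²/2) = 0.03197·10.1/0.0358·9.171 = 82.71 Pa.
ΔP = 0.0827 kPa.

ΔP ≈ 0.0827 kPa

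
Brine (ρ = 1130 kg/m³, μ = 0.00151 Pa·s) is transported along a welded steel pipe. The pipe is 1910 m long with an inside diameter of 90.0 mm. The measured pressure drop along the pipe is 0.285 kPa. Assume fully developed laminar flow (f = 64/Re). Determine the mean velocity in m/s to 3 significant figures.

For laminar flow, f = 64/Re with Re = ρVD/μ, so Darcy-Weisbach reduces to ΔP = 32μLV/D². Solving for V: V = ΔP·D²/(32μL) = 285·(0.09)²/(32·0.00151·1910) = 0.02501 m/s.
Check: Re = ρVD/μ = 1130·0.02501·0.09/0.00151 = 1685 < 2300, so the laminar assumption holds.

V ≈ 0.0250 m/s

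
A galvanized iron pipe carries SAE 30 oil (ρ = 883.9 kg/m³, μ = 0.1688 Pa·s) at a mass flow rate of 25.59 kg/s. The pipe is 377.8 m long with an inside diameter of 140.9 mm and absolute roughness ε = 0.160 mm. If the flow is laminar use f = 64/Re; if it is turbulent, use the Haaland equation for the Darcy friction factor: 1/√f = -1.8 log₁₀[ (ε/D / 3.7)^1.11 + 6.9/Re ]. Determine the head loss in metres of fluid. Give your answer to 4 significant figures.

h_f ≈ 22.01 m

A = πD²/4 = π(0.1409)²/4 = 0.01559 m²; mean velocity V = ṁ/(ρA) = 25.59/(883.9 · 0.01559) = 1.857 m/s.
Reynolds number Re = ρVD/μ = 883.9 · 1.857 · 0.1409 / 0.169 = 1370.
Re < 2300 → laminar flow, so f = 64/Re = 64/1370 = 0.04672 (the turbulent correlation is not needed).
Darcy-Weisbach: ΔP = f(L/D)(ρV²/2) = 0.04672·(377.8/0.1409)·(883.9·1.857²/2) = 0.04672·2681·1524 = 1.909e+05 Pa.
Head loss h_f = ΔP/(ρg) = 1.909e+05/(883.9·9.81) = 22.01 m.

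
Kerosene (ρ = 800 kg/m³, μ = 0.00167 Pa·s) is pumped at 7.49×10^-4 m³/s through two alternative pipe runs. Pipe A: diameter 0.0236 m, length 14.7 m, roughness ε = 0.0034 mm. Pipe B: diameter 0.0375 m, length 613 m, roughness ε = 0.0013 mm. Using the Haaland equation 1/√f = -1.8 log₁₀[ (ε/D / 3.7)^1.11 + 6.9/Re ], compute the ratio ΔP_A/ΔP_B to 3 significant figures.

ΔP_A/ΔP_B ≈ 0.217

Pipe A: V = Q/A = 0.000749/0.0004374 = 1.712 m/s; Re = 1.936e+04; ε/D = 0.000144; Haaland → f = 0.02619; ΔP_A = f(L/D)(ρV²/2) = 1.913e+04 Pa.
Pipe B: V = Q/A = 0.000749/0.001104 = 0.6782 m/s; Re = 1.218e+04; ε/D = 3.47e-05; Haaland → f = 0.02931; ΔP_B = f(L/D)(ρV²/2) = 8.815e+04 Pa.
ΔP_A/ΔP_B = 1.913e+04/8.815e+04 = 0.217.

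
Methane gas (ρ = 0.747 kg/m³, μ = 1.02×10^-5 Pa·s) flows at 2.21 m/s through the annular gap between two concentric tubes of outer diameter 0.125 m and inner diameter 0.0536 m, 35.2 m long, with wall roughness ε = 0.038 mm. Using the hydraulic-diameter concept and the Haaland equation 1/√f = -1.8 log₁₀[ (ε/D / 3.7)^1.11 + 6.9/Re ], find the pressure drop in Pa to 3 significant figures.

ΔP ≈ 27.3 Pa

Hydraulic diameter D_h = 4A/P = D_o - D_i = 0.125 - 0.0536 = 0.0714 m.
Re = ρVD_h/μ = 0.747·2.21·0.0714/1.02e-05 = 1.156e+04.
ε/D_h = 3.8e-05/0.0714 = 0.000532; Haaland gives 1/√f = -1.8 log₁₀[5.44e-05+0.000597] = 5.735, so f = 0.0304.
ΔP = f(L/D_h)(ρV²/2) = 0.0304·35.2/0.0714·1.824 = 27.34 Pa.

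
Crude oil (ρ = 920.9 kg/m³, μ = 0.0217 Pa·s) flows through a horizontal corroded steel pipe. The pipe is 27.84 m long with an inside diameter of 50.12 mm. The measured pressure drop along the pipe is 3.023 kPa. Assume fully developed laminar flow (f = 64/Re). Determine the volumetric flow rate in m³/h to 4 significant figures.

Q ≈ 2.790 m³/h

For laminar flow, f = 64/Re with Re = ρVD/μ, so Darcy-Weisbach reduces to ΔP = 32μLV/D². Solving for V: V = ΔP·D²/(32μL) = 3023·(0.05012)²/(32·0.0217·27.84) = 0.3928 m/s.
Check: Re = ρVD/μ = 920.9·0.3928·0.05012/0.0217 = 835.5 < 2300, so the laminar assumption holds.
Q = V·A = 0.3928·(π/4·0.05012²) = 0.000775 m³/s = 2.790 m³/h.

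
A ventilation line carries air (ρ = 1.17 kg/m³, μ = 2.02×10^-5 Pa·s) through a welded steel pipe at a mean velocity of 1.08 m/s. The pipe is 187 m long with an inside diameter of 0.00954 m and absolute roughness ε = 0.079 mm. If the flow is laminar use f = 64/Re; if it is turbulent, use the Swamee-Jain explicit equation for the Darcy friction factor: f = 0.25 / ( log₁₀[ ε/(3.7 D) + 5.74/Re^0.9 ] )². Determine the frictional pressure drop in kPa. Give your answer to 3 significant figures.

ΔP ≈ 1.43 kPa

Reynolds number Re = ρVD/μ = 1.17 · 1.08 · 0.00954 / 2.02e-05 = 596.8.
Re < 2300 → laminar flow, so f = 64/Re = 64/596.8 = 0.1072 (the turbulent correlation is not needed).
Darcy-Weisbach: ΔP = f(L/D)(ρV²/2) = 0.1072·(187/0.00954)·(1.17·1.08²/2) = 0.1072·1.96e+04·0.6823 = 1434 Pa.
ΔP = 1434 Pa = 1.43 kPa.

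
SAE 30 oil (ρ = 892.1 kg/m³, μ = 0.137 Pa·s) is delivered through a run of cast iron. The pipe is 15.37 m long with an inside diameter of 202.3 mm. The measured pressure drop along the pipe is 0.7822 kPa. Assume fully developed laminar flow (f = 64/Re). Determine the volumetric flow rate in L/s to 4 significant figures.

Q ≈ 15.27 L/s

For laminar flow, f = 64/Re with Re = ρVD/μ, so Darcy-Weisbach reduces to ΔP = 32μLV/D². Solving for V: V = ΔP·D²/(32μL) = 782.2·(0.2023)²/(32·0.137·15.37) = 0.4751 m/s.
Check: Re = ρVD/μ = 892.1·0.4751·0.2023/0.137 = 625.8 < 2300, so the laminar assumption holds.
Q = V·A = 0.4751·(π/4·0.2023²) = 0.01527 m³/s = 15.27 L/s.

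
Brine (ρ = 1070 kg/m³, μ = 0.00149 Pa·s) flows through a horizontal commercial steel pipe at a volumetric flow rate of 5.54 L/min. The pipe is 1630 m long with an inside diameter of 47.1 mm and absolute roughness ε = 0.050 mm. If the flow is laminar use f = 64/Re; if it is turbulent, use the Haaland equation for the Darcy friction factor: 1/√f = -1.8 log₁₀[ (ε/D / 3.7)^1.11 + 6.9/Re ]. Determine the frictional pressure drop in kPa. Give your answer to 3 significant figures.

Q = 5.54 L/min = 5.54/60000 = 9.233e-05 m³/s.
Cross-sectional area A = πD²/4 = π(0.0471)²/4 = 0.001742 m²; mean velocity V = Q/A = 9.233e-05/0.001742 = 0.05299 m/s.
Reynolds number Re = ρVD/μ = 1070 · 0.05299 · 0.0471 / 0.00149 = 1792.
Re < 2300 → laminar flow, so f = 64/Re = 64/1792 = 0.03571 (the turbulent correlation is not needed).
Darcy-Weisbach: ΔP = f(L/D)(ρV²/2) = 0.03571·(1630/0.0471)·(1070·0.05299²/2) = 0.03571·3.461e+04·1.502 = 1857 Pa.
ΔP = 1857 Pa = 1.86 kPa.

ΔP ≈ 1.86 kPa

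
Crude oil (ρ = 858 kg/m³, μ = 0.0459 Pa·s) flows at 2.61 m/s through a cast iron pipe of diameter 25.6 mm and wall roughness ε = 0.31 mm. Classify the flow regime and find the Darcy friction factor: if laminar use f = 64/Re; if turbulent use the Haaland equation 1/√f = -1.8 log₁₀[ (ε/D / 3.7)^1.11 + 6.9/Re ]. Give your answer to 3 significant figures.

f ≈ 0.0512

Re = ρVD/μ = 858·2.61·0.0256/0.0459 = 1249.
Re < 2300 → laminar, so f = 64/Re = 0.05124 (roughness is irrelevant in laminar flow).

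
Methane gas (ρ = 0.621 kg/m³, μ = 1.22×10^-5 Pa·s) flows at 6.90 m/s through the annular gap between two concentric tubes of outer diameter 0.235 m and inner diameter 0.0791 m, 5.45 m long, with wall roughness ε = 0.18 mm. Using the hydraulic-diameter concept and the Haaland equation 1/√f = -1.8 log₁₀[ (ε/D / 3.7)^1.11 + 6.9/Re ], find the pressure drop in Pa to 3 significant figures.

ΔP ≈ 12.3 Pa

Hydraulic diameter D_h = 4A/P = D_o - D_i = 0.235 - 0.0791 = 0.1559 m.
Re = ρVD_h/μ = 0.621·6.9·0.1559/1.22e-05 = 5.476e+04.
ε/D_h = 0.00018/0.1559 = 0.00115; Haaland gives 1/√f = -1.8 log₁₀[0.000128+0.000126] = 6.47, so f = 0.02389.
ΔP = f(L/D_h)(ρV²/2) = 0.02389·5.45/0.1559·14.78 = 12.35 Pa.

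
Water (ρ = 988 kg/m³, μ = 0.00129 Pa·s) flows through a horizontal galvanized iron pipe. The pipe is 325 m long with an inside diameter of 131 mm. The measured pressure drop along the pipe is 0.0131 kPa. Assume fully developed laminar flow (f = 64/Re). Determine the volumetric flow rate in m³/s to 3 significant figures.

Q ≈ 2.26×10^-4 m³/s

For laminar flow, f = 64/Re with Re = ρVD/μ, so Darcy-Weisbach reduces to ΔP = 32μLV/D². Solving for V: V = ΔP·D²/(32μL) = 13.1·(0.131)²/(32·0.00129·325) = 0.01676 m/s.
Check: Re = ρVD/μ = 988·0.01676·0.131/0.00129 = 1681 < 2300, so the laminar assumption holds.
Q = V·A = 0.01676·(π/4·0.131²) = 0.0002259 m³/s = 2.26×10^-4 m³/s.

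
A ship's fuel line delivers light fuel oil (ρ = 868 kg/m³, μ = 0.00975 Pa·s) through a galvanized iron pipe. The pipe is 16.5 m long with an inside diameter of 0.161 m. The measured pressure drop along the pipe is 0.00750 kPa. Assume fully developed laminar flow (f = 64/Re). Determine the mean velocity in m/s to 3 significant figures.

For laminar flow, f = 64/Re with Re = ρVD/μ, so Darcy-Weisbach reduces to ΔP = 32μLV/D². Solving for V: V = ΔP·D²/(32μL) = 7.5·(0.161)²/(32·0.00975·16.5) = 0.03776 m/s.
Check: Re = ρVD/μ = 868·0.03776·0.161/0.00975 = 541.3 < 2300, so the laminar assumption holds.

V ≈ 0.0378 m/s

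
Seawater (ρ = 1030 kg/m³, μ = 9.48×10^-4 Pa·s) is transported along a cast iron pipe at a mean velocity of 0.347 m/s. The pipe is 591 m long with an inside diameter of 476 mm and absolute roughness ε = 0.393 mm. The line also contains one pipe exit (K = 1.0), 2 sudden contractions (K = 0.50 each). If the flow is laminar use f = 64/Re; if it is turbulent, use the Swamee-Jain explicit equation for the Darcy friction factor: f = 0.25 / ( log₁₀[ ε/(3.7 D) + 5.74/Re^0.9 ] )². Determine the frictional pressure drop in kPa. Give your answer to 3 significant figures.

ΔP ≈ 1.71 kPa

Reynolds number Re = ρVD/μ = 1030 · 0.347 · 0.476 / 0.000948 = 1.795e+05.
Re > 4000 → turbulent. Relative roughness ε/D = 0.000393/0.476 = 0.000826. Swamee-Jain: f = 0.25/(log₁₀[0.000826/3.7 + 5.74/1.795e+05^0.9])² = 0.25/(log₁₀[0.000223 + 0.000107])² = 0.25/(-3.481)² = 0.02063.
Total minor-loss coefficient ΣK = 1·1 + 2·0.5 = 2.
ΔP = [f·L/D + ΣK]·(ρV²/2) = [0.02063·591/0.476 + 2]·(1030·0.347²/2) = [25.62 + 2]·62.01 = 1713 Pa.
ΔP = 1713 Pa = 1.71 kPa.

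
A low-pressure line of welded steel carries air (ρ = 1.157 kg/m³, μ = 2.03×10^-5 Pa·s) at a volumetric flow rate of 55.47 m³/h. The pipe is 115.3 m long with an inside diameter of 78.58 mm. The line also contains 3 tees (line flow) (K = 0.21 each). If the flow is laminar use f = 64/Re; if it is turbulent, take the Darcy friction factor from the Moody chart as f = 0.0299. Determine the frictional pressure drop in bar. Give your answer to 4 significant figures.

ΔP ≈ 0.002599 bar

Q = 55.47 m³/h = 55.47/3600 = 0.01541 m³/s.
Cross-sectional area A = πD²/4 = π(0.07858)²/4 = 0.00485 m²; mean velocity V = Q/A = 0.01541/0.00485 = 3.177 m/s.
Reynolds number Re = ρVD/μ = 1.157 · 3.177 · 0.07858 / 2.03e-05 = 1.423e+04.
Re > 4000 → turbulent; use the Moody-chart value f = 0.0299.
Total minor-loss coefficient ΣK = 3·0.21 = 0.63.
ΔP = [f·L/D + ΣK]·(ρV²/2) = [0.0299·115.3/0.07858 + 0.63]·(1.157·3.177²/2) = [43.87 + 0.63]·5.84 = 259.9 Pa.
ΔP = 259.9 Pa = 0.002599 bar.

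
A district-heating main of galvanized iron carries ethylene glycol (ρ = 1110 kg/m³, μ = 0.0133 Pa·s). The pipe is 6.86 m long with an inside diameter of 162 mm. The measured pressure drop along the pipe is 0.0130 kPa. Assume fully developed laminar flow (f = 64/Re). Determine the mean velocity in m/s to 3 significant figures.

For laminar flow, f = 64/Re with Re = ρVD/μ, so Darcy-Weisbach reduces to ΔP = 32μLV/D². Solving for V: V = ΔP·D²/(32μL) = 13·(0.162)²/(32·0.0133·6.86) = 0.1169 m/s.
Check: Re = ρVD/μ = 1110·0.1169·0.162/0.0133 = 1580 < 2300, so the laminar assumption holds.

V ≈ 0.117 m/s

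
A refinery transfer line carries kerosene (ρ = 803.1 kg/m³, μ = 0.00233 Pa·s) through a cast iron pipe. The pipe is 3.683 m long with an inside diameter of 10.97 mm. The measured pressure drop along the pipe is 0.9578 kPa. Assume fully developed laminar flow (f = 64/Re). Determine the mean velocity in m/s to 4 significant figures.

For laminar flow, f = 64/Re with Re = ρVD/μ, so Darcy-Weisbach reduces to ΔP = 32μLV/D². Solving for V: V = ΔP·D²/(32μL) = 957.8·(0.01097)²/(32·0.00233·3.683) = 0.4197 m/s.
Check: Re = ρVD/μ = 803.1·0.4197·0.01097/0.00233 = 1587 < 2300, so the laminar assumption holds.

V ≈ 0.4197 m/s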